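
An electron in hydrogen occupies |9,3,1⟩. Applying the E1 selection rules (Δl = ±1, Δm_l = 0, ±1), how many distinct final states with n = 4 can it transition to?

E1 requires Δl = ±1, so l_f ∈ {2, 4}; with 0 ≤ l_f ≤ n_f−1 = 3, the allowed l_f values are {2}.
For l_f = 2: m_f ∈ {m_i−1, m_i, m_i+1} ∩ [−2, 2] = {0, 1, 2} → 3 states.
Total: 3.

3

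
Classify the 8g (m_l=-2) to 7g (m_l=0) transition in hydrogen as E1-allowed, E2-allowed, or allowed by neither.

Δl = 4 − 4 = +0; l_i + l_f = 8.
Δm_l = +2.
E1 (Δl = ±1, |Δm_l| ≤ 1): not satisfied.
E2 (Δl = 0,±2, l_i+l_f ≥ 2, |Δm_l| ≤ 2): satisfied.

E2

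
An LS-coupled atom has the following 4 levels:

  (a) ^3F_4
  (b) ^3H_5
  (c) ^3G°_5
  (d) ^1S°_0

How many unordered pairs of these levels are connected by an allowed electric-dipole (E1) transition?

2

(a)–(b): forbidden (parity, ΔL).
(a)–(c): allowed.
(a)–(d): forbidden (ΔS, ΔL, ΔJ).
(b)–(c): allowed.
(b)–(d): forbidden (ΔS, ΔL, ΔJ).
(c)–(d): forbidden (parity, ΔS, ΔL, ΔJ).
Allowed pairs: 2 of 6.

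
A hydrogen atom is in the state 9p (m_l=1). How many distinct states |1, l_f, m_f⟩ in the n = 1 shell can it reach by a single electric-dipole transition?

E1 requires Δl = ±1, so l_f ∈ {0, 2}; with 0 ≤ l_f ≤ n_f−1 = 0, the allowed l_f values are {0}.
For l_f = 0: m_f ∈ {m_i−1, m_i, m_i+1} ∩ [−0, 0] = {0} → 1 state.
Total: 1.

1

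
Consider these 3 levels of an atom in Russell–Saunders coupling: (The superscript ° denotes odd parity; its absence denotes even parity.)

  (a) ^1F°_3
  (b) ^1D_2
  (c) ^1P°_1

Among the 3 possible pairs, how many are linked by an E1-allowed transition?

2

(a)–(b): allowed.
(a)–(c): forbidden (parity, ΔL, ΔJ).
(b)–(c): allowed.
Allowed pairs: 2 of 3.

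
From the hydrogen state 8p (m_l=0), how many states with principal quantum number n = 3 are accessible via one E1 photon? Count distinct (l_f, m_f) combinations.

4

E1 requires Δl = ±1, so l_f ∈ {0, 2}; with 0 ≤ l_f ≤ n_f−1 = 2, the allowed l_f values are {0, 2}.
For l_f = 0: m_f ∈ {m_i−1, m_i, m_i+1} ∩ [−0, 0] = {0} → 1 state.
For l_f = 2: m_f ∈ {m_i−1, m_i, m_i+1} ∩ [−2, 2] = {-1, 0, 1} → 3 states.
Total: 4.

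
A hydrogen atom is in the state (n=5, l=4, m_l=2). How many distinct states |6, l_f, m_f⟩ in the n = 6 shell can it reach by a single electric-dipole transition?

6

E1 requires Δl = ±1, so l_f ∈ {3, 5}; with 0 ≤ l_f ≤ n_f−1 = 5, the allowed l_f values are {3, 5}.
For l_f = 3: m_f ∈ {m_i−1, m_i, m_i+1} ∩ [−3, 3] = {1, 2, 3} → 3 states.
For l_f = 5: m_f ∈ {m_i−1, m_i, m_i+1} ∩ [−5, 5] = {1, 2, 3} → 3 states.
Total: 6.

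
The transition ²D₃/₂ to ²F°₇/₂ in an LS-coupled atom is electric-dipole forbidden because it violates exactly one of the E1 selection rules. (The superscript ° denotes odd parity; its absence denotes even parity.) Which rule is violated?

Reading off the term symbols: S 1/2→1/2, L 2→3, J 3/2→7/2, parity even→odd.
Parity must change: even → odd — passes.
ΔS = 0: S: 1/2 → 1/2 — passes.
ΔL = 0, ±1 (not L=0↔0): L: 2 → 3, ΔL = +1 — passes.
ΔJ = 0, ±1 (not J=0↔0): J: 3/2 → 7/2, ΔJ = +2 — fails.

the ΔJ = 0, ±1 rule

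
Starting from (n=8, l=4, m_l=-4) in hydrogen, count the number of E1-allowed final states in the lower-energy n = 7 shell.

4

E1 requires Δl = ±1, so l_f ∈ {3, 5}; with 0 ≤ l_f ≤ n_f−1 = 6, the allowed l_f values are {3, 5}.
For l_f = 3: m_f ∈ {m_i−1, m_i, m_i+1} ∩ [−3, 3] = {-3} → 1 state.
For l_f = 5: m_f ∈ {m_i−1, m_i, m_i+1} ∩ [−5, 5] = {-5, -4, -3} → 3 states.
Total: 4.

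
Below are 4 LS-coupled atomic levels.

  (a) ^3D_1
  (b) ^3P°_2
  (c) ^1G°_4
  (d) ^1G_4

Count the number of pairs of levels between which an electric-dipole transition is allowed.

2

(a)–(b): allowed.
(a)–(c): forbidden (ΔS, ΔL, ΔJ).
(a)–(d): forbidden (parity, ΔS, ΔL, ΔJ).
(b)–(c): forbidden (parity, ΔS, ΔL, ΔJ).
(b)–(d): forbidden (ΔS, ΔL, ΔJ).
(c)–(d): allowed.
Allowed pairs: 2 of 6.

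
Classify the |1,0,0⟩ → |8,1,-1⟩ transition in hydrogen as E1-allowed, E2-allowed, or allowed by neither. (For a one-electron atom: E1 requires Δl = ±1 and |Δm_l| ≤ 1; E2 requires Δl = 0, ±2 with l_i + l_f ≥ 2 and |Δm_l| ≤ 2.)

E1

Δl = 1 − 0 = +1; l_i + l_f = 1.
Δm_l = -1.
E1 (Δl = ±1, |Δm_l| ≤ 1): satisfied.
E2 (Δl = 0,±2, l_i+l_f ≥ 2, |Δm_l| ≤ 2): not satisfied.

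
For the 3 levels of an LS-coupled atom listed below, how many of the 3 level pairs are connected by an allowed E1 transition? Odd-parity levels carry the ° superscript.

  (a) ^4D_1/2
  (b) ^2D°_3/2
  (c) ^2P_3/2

(a)–(b): forbidden (ΔS).
(a)–(c): forbidden (parity, ΔS).
(b)–(c): allowed.
Allowed pairs: 1 of 3.

1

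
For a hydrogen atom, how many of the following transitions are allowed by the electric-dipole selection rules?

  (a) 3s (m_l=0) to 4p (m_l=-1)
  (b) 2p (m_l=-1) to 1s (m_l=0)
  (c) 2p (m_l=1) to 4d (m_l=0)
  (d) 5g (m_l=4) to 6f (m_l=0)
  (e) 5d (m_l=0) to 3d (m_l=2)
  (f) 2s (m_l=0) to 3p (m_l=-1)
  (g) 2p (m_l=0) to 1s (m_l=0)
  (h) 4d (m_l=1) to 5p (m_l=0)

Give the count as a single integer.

(a) allowed
(b) allowed
(c) allowed
(d) forbidden — Δm_l = -4 (E1 requires Δm_l = 0, ±1)
(e) forbidden — Δl = +0 (E1 requires Δl = ±1); Δm_l = +2 (E1 requires Δm_l = 0, ±1)
(f) allowed
(g) allowed
(h) allowed
Total allowed: 6 of 8.

6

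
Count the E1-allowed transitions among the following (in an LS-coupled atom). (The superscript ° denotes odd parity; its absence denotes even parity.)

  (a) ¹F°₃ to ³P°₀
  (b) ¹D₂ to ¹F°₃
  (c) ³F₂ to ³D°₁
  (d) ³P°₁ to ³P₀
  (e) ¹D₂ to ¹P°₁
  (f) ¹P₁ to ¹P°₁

(a) forbidden (parity, ΔS, ΔL, ΔJ fail)
(b) allowed
(c) allowed
(d) allowed
(e) allowed
(f) allowed
Total allowed: 5 of 6.

5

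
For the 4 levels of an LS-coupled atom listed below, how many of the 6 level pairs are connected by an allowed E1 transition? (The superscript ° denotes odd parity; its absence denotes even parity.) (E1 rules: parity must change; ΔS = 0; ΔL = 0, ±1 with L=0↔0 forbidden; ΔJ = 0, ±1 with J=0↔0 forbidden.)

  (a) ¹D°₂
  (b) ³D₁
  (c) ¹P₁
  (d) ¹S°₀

2

(a)–(b): forbidden (ΔS).
(a)–(c): allowed.
(a)–(d): forbidden (parity, ΔL, ΔJ).
(b)–(c): forbidden (parity, ΔS).
(b)–(d): forbidden (ΔS, ΔL).
(c)–(d): allowed.
Allowed pairs: 2 of 6.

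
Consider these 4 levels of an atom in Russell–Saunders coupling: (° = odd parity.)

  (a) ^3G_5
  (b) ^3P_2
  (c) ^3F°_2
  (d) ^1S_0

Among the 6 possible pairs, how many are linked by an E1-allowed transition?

0

(a)–(b): forbidden (parity, ΔL, ΔJ).
(a)–(c): forbidden (ΔJ).
(a)–(d): forbidden (parity, ΔS, ΔL, ΔJ).
(b)–(c): forbidden (ΔL).
(b)–(d): forbidden (parity, ΔS, ΔJ).
(c)–(d): forbidden (ΔS, ΔL, ΔJ).
Allowed pairs: 0 of 6.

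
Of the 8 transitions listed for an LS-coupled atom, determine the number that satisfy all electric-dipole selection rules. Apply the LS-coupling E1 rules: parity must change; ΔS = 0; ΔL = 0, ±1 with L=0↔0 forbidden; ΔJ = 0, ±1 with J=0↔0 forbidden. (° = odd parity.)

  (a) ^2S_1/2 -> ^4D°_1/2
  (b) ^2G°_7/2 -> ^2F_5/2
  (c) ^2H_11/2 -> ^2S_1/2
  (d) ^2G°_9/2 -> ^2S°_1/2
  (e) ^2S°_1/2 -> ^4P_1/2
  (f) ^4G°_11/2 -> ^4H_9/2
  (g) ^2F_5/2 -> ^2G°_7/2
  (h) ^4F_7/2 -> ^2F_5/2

3

(a) forbidden (ΔS, ΔL fail)
(b) allowed
(c) forbidden (parity, ΔL, ΔJ fail)
(d) forbidden (parity, ΔL, ΔJ fail)
(e) forbidden (ΔS fails)
(f) allowed
(g) allowed
(h) forbidden (parity, ΔS fail)
Total allowed: 3 of 8.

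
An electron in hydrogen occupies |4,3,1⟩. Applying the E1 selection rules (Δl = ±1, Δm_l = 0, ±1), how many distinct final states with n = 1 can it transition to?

0

E1 requires l_f ∈ {2, 4}, but neither lies in [0, 0], so no final state is reachable.
Total: 0.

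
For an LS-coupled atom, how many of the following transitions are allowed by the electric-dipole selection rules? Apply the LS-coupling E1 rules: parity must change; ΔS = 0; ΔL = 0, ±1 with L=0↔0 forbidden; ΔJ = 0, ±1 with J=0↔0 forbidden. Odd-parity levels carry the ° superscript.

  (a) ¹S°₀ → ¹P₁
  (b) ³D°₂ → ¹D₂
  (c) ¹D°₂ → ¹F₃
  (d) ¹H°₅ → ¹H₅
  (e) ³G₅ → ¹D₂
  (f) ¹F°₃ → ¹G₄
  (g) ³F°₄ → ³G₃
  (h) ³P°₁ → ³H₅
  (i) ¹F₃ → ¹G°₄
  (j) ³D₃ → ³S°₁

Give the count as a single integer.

(a) allowed
(b) forbidden (ΔS fails)
(c) allowed
(d) allowed
(e) forbidden (parity, ΔS, ΔL, ΔJ fail)
(f) allowed
(g) allowed
(h) forbidden (ΔL, ΔJ fail)
(i) allowed
(j) forbidden (ΔL, ΔJ fail)
Total allowed: 6 of 10.

6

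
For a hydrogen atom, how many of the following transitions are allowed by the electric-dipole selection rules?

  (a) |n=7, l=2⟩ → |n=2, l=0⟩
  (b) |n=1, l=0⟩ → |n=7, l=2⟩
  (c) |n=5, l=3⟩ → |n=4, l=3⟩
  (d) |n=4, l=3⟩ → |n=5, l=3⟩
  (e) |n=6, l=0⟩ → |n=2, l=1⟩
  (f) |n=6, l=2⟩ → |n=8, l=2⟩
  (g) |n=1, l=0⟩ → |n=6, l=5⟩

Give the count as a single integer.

(a) forbidden — Δl = -2 (E1 requires Δl = ±1)
(b) forbidden — Δl = +2 (E1 requires Δl = ±1)
(c) forbidden — Δl = +0 (E1 requires Δl = ±1)
(d) forbidden — Δl = +0 (E1 requires Δl = ±1)
(e) allowed
(f) forbidden — Δl = +0 (E1 requires Δl = ±1)
(g) forbidden — Δl = +5 (E1 requires Δl = ±1)
Total allowed: 1 of 7.

1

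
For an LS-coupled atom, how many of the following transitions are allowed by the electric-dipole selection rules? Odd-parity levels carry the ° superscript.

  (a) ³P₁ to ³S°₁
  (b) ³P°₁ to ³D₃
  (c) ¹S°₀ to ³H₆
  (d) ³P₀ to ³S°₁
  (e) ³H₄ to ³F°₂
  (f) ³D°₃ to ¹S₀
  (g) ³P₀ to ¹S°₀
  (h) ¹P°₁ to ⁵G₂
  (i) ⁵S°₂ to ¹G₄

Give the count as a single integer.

2

(a) allowed
(b) forbidden (ΔJ fails)
(c) forbidden (ΔS, ΔL, ΔJ fail)
(d) allowed
(e) forbidden (ΔL, ΔJ fail)
(f) forbidden (ΔS, ΔL, ΔJ fail)
(g) forbidden (ΔS, ΔJ fail)
(h) forbidden (ΔS, ΔL fail)
(i) forbidden (ΔS, ΔL, ΔJ fail)
Total allowed: 2 of 9.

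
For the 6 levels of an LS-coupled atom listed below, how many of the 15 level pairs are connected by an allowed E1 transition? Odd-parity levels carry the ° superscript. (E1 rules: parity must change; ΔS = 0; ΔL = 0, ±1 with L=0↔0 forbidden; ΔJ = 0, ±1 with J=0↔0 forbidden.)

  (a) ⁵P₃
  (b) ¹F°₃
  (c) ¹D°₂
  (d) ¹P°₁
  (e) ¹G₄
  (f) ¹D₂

(a)–(b): forbidden (ΔS, ΔL).
(a)–(c): forbidden (ΔS).
(a)–(d): forbidden (ΔS, ΔJ).
(a)–(e): forbidden (parity, ΔS, ΔL).
(a)–(f): forbidden (parity, ΔS).
(b)–(c): forbidden (parity).
(b)–(d): forbidden (parity, ΔL, ΔJ).
(b)–(e): allowed.
(b)–(f): allowed.
(c)–(d): forbidden (parity).
(c)–(e): forbidden (ΔL, ΔJ).
(c)–(f): allowed.
(d)–(e): forbidden (ΔL, ΔJ).
(d)–(f): allowed.
(e)–(f): forbidden (parity, ΔL, ΔJ).
Allowed pairs: 4 of 15.

4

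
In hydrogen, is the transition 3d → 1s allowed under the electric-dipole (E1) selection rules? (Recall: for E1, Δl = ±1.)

forbidden

Initial l = 2, final l = 0, so Δl = -2. E1 requires Δl = ±1: fails.
The transition is electric-dipole forbidden.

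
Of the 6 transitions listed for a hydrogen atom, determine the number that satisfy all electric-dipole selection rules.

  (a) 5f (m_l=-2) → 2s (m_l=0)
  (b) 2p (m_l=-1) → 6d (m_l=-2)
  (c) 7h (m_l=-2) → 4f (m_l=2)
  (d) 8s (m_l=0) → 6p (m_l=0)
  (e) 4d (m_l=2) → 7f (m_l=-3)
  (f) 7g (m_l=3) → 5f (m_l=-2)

2

(a) forbidden — Δl = -3 (E1 requires Δl = ±1); Δm_l = +2 (E1 requires Δm_l = 0, ±1)
(b) allowed
(c) forbidden — Δl = -2 (E1 requires Δl = ±1); Δm_l = +4 (E1 requires Δm_l = 0, ±1)
(d) allowed
(e) forbidden — Δm_l = -5 (E1 requires Δm_l = 0, ±1)
(f) forbidden — Δm_l = -5 (E1 requires Δm_l = 0, ±1)
Total allowed: 2 of 6.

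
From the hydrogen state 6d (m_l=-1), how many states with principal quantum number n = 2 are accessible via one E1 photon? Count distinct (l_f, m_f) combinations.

E1 requires Δl = ±1, so l_f ∈ {1, 3}; with 0 ≤ l_f ≤ n_f−1 = 1, the allowed l_f values are {1}.
For l_f = 1: m_f ∈ {m_i−1, m_i, m_i+1} ∩ [−1, 1] = {-1, 0} → 2 states.
Total: 2.

2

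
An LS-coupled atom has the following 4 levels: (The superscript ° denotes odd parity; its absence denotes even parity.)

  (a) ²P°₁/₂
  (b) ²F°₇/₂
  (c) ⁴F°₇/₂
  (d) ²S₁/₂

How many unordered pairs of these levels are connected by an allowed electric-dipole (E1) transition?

1

(a)–(b): forbidden (parity, ΔL, ΔJ).
(a)–(c): forbidden (parity, ΔS, ΔL, ΔJ).
(a)–(d): allowed.
(b)–(c): forbidden (parity, ΔS).
(b)–(d): forbidden (ΔL, ΔJ).
(c)–(d): forbidden (ΔS, ΔL, ΔJ).
Allowed pairs: 1 of 6.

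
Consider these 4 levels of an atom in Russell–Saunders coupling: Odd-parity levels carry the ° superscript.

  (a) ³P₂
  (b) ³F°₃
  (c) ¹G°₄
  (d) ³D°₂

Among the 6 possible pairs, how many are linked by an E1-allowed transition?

(a)–(b): forbidden (ΔL).
(a)–(c): forbidden (ΔS, ΔL, ΔJ).
(a)–(d): allowed.
(b)–(c): forbidden (parity, ΔS).
(b)–(d): forbidden (parity).
(c)–(d): forbidden (parity, ΔS, ΔL, ΔJ).
Allowed pairs: 1 of 6.

1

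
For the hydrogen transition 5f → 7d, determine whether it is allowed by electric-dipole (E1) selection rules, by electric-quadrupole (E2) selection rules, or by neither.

Δl = 2 − 3 = -1; l_i + l_f = 5.
E1 (Δl = ±1): satisfied.
E2 (Δl = 0,±2, l_i+l_f ≥ 2): not satisfied.

E1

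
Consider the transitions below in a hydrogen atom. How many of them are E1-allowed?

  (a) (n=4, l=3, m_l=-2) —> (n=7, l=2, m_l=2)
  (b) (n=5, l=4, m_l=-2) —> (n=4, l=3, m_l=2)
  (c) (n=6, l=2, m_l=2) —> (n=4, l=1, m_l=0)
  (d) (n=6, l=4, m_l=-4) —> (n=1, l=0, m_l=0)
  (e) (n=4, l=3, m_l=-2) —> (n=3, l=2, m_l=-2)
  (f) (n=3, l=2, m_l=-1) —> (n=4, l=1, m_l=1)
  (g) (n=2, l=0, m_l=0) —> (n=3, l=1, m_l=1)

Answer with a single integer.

(a) forbidden — Δm_l = +4 (E1 requires Δm_l = 0, ±1)
(b) forbidden — Δm_l = +4 (E1 requires Δm_l = 0, ±1)
(c) forbidden — Δm_l = -2 (E1 requires Δm_l = 0, ±1)
(d) forbidden — Δl = -4 (E1 requires Δl = ±1); Δm_l = +4 (E1 requires Δm_l = 0, ±1)
(e) allowed
(f) forbidden — Δm_l = +2 (E1 requires Δm_l = 0, ±1)
(g) allowed
Total allowed: 2 of 7.

2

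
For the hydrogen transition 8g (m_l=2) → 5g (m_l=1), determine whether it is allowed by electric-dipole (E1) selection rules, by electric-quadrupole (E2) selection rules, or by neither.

E2

Δl = 4 − 4 = +0; l_i + l_f = 8.
Δm_l = -1.
E1 (Δl = ±1, |Δm_l| ≤ 1): not satisfied.
E2 (Δl = 0,±2, l_i+l_f ≥ 2, |Δm_l| ≤ 2): satisfied.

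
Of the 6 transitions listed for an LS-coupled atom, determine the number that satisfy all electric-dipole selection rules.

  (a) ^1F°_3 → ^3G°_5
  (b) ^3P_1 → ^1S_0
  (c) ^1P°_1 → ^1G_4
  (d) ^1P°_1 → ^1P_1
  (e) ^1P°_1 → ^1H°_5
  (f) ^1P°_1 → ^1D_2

(a) forbidden (parity, ΔS, ΔJ fail)
(b) forbidden (parity, ΔS fail)
(c) forbidden (ΔL, ΔJ fail)
(d) allowed
(e) forbidden (parity, ΔL, ΔJ fail)
(f) allowed
Total allowed: 2 of 6.

2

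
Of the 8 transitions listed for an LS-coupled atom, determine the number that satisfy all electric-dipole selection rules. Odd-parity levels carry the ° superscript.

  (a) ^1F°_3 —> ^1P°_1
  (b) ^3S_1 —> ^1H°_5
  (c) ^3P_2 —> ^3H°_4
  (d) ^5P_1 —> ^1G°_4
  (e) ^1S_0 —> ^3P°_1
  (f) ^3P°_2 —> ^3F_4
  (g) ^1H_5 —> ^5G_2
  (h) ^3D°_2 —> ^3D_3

1

(a) forbidden (parity, ΔL, ΔJ fail)
(b) forbidden (ΔS, ΔL, ΔJ fail)
(c) forbidden (ΔL, ΔJ fail)
(d) forbidden (ΔS, ΔL, ΔJ fail)
(e) forbidden (ΔS fails)
(f) forbidden (ΔL, ΔJ fail)
(g) forbidden (parity, ΔS, ΔJ fail)
(h) allowed
Total allowed: 1 of 8.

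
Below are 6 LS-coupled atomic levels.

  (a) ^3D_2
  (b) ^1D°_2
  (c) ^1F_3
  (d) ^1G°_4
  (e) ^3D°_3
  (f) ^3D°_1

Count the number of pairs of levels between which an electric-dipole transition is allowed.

(a)–(b): forbidden (ΔS).
(a)–(c): forbidden (parity, ΔS).
(a)–(d): forbidden (ΔS, ΔL, ΔJ).
(a)–(e): allowed.
(a)–(f): allowed.
(b)–(c): allowed.
(b)–(d): forbidden (parity, ΔL, ΔJ).
(b)–(e): forbidden (parity, ΔS).
(b)–(f): forbidden (parity, ΔS).
(c)–(d): allowed.
(c)–(e): forbidden (ΔS).
(c)–(f): forbidden (ΔS, ΔJ).
(d)–(e): forbidden (parity, ΔS, ΔL).
(d)–(f): forbidden (parity, ΔS, ΔL, ΔJ).
(e)–(f): forbidden (parity, ΔJ).
Allowed pairs: 4 of 15.

4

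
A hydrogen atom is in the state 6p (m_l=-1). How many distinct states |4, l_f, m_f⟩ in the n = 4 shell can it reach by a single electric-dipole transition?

E1 requires Δl = ±1, so l_f ∈ {0, 2}; with 0 ≤ l_f ≤ n_f−1 = 3, the allowed l_f values are {0, 2}.
For l_f = 0: m_f ∈ {m_i−1, m_i, m_i+1} ∩ [−0, 0] = {0} → 1 state.
For l_f = 2: m_f ∈ {m_i−1, m_i, m_i+1} ∩ [−2, 2] = {-2, -1, 0} → 3 states.
Total: 4.

4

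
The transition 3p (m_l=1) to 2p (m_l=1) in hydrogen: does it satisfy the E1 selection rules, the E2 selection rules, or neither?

Δl = 1 − 1 = +0; l_i + l_f = 2.
Δm_l = +0.
E1 (Δl = ±1, |Δm_l| ≤ 1): not satisfied.
E2 (Δl = 0,±2, l_i+l_f ≥ 2, |Δm_l| ≤ 2): satisfied.

E2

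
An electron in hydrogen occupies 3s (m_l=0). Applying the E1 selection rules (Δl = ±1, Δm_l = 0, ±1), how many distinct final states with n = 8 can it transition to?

3

E1 requires Δl = ±1, so l_f ∈ {-1, 1}; with 0 ≤ l_f ≤ n_f−1 = 7, the allowed l_f values are {1}.
For l_f = 1: m_f ∈ {m_i−1, m_i, m_i+1} ∩ [−1, 1] = {-1, 0, 1} → 3 states.
Total: 3.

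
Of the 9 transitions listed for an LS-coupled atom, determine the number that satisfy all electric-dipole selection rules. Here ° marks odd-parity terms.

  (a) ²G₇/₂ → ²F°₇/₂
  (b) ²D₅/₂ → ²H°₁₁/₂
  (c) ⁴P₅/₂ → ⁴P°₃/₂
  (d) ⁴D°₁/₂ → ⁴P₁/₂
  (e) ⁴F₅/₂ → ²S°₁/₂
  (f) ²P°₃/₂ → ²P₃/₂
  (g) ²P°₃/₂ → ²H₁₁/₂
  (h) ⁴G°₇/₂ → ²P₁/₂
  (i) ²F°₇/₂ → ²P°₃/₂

(a) allowed
(b) forbidden (ΔL, ΔJ fail)
(c) allowed
(d) allowed
(e) forbidden (ΔS, ΔL, ΔJ fail)
(f) allowed
(g) forbidden (ΔL, ΔJ fail)
(h) forbidden (ΔS, ΔL, ΔJ fail)
(i) forbidden (parity, ΔL, ΔJ fail)
Total allowed: 4 of 9.

4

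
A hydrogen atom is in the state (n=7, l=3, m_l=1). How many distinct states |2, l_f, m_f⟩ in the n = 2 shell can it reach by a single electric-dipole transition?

0

E1 requires l_f ∈ {2, 4}, but neither lies in [0, 1], so no final state is reachable.
Total: 0.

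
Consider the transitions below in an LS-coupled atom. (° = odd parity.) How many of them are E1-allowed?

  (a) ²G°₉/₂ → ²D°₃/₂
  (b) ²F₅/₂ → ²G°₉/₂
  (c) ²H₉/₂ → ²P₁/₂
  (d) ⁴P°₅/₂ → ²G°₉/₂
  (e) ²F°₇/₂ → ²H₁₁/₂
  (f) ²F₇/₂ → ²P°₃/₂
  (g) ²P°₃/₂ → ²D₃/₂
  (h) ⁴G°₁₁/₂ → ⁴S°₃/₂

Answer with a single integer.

(a) forbidden (parity, ΔL, ΔJ fail)
(b) forbidden (ΔJ fails)
(c) forbidden (parity, ΔL, ΔJ fail)
(d) forbidden (parity, ΔS, ΔL, ΔJ fail)
(e) forbidden (ΔL, ΔJ fail)
(f) forbidden (ΔL, ΔJ fail)
(g) allowed
(h) forbidden (parity, ΔL, ΔJ fail)
Total allowed: 1 of 8.

1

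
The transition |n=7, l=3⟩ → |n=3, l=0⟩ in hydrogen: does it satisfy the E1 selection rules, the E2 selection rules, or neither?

neither

Δl = 0 − 3 = -3; l_i + l_f = 3.
E1 (Δl = ±1): not satisfied.
E2 (Δl = 0,±2, l_i+l_f ≥ 2): not satisfied.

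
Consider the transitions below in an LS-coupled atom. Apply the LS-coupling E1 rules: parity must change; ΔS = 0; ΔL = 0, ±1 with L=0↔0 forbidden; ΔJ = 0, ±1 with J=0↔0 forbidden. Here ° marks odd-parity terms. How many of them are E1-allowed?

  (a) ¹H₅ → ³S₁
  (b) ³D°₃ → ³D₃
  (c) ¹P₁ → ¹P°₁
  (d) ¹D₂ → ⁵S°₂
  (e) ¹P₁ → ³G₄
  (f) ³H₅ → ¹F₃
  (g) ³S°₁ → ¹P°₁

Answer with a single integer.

2

(a) forbidden (parity, ΔS, ΔL, ΔJ fail)
(b) allowed
(c) allowed
(d) forbidden (ΔS, ΔL fail)
(e) forbidden (parity, ΔS, ΔL, ΔJ fail)
(f) forbidden (parity, ΔS, ΔL, ΔJ fail)
(g) forbidden (parity, ΔS fail)
Total allowed: 2 of 7.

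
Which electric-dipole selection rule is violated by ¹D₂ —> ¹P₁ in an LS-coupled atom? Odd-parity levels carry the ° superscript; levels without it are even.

Initial level: S=0, L=2, J=2, parity even. Final level: S=0, L=1, J=1, parity even.
Parity must change: even → even — fails.
ΔJ = 0, ±1 (not J=0↔0): J: 2 → 1, ΔJ = -1 — passes.
ΔL = 0, ±1 (not L=0↔0): L: 2 → 1, ΔL = -1 — passes.
ΔS = 0: S: 0 → 0 — passes.

parity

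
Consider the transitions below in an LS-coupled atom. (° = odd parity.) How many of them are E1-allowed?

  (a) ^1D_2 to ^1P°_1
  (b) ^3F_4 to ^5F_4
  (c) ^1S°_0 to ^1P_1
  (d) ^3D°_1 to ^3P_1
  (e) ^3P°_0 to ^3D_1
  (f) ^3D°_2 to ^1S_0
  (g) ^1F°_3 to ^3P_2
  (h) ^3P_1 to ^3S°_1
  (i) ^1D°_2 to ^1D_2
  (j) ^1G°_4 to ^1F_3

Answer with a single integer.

7

(a) allowed
(b) forbidden (parity, ΔS fail)
(c) allowed
(d) allowed
(e) allowed
(f) forbidden (ΔS, ΔL, ΔJ fail)
(g) forbidden (ΔS, ΔL fail)
(h) allowed
(i) allowed
(j) allowed
Total allowed: 7 of 10.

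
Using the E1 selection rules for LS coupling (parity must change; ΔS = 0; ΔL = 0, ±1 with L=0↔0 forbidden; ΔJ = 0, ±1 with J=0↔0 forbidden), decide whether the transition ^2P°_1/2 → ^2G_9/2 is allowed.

forbidden

Initial level: S=1/2, L=1, J=1/2, parity odd. Final level: S=1/2, L=4, J=9/2, parity even.
ΔS = 0: S: 1/2 → 1/2 — ✓.
ΔL = 0, ±1 (not L=0↔0): L: 1 → 4, ΔL = +3 — ✗.
Parity must change: odd → even — ✓.
ΔJ = 0, ±1 (not J=0↔0): J: 1/2 → 9/2, ΔJ = +4 — ✗.
Rule(s) violated: ΔL, ΔJ.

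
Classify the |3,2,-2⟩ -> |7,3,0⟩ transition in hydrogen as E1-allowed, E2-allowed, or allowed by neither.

Δl = 3 − 2 = +1; l_i + l_f = 5.
Δm_l = +2.
E1 (Δl = ±1, |Δm_l| ≤ 1): not satisfied.
E2 (Δl = 0,±2, l_i+l_f ≥ 2, |Δm_l| ≤ 2): not satisfied.

neither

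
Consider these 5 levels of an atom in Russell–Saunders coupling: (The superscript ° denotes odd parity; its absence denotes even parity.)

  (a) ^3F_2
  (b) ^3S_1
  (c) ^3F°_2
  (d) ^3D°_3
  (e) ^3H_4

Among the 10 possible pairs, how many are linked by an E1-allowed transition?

2

(a)–(b): forbidden (parity, ΔL).
(a)–(c): allowed.
(a)–(d): allowed.
(a)–(e): forbidden (parity, ΔL, ΔJ).
(b)–(c): forbidden (ΔL).
(b)–(d): forbidden (ΔL, ΔJ).
(b)–(e): forbidden (parity, ΔL, ΔJ).
(c)–(d): forbidden (parity).
(c)–(e): forbidden (ΔL, ΔJ).
(d)–(e): forbidden (ΔL).
Allowed pairs: 2 of 10.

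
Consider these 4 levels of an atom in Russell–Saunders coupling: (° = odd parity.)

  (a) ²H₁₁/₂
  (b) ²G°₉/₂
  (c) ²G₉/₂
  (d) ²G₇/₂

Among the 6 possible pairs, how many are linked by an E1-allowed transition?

3

(a)–(b): allowed.
(a)–(c): forbidden (parity).
(a)–(d): forbidden (parity, ΔJ).
(b)–(c): allowed.
(b)–(d): allowed.
(c)–(d): forbidden (parity).
Allowed pairs: 3 of 6.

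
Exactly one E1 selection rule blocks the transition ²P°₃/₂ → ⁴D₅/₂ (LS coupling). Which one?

the ΔS = 0 rule

ΔL = 0, ±1 (not L=0↔0): L: 1 → 2, ΔL = +1 — ✓.
ΔJ = 0, ±1 (not J=0↔0): J: 3/2 → 5/2, ΔJ = +1 — ✓.
ΔS = 0: S: 1/2 → 3/2 — ✗.
Parity must change: odd → even — ✓.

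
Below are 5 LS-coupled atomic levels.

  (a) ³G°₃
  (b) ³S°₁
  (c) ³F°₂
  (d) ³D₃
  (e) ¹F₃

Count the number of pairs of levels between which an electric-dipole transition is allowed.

1

(a)–(b): forbidden (parity, ΔL, ΔJ).
(a)–(c): forbidden (parity).
(a)–(d): forbidden (ΔL).
(a)–(e): forbidden (ΔS).
(b)–(c): forbidden (parity, ΔL).
(b)–(d): forbidden (ΔL, ΔJ).
(b)–(e): forbidden (ΔS, ΔL, ΔJ).
(c)–(d): allowed.
(c)–(e): forbidden (ΔS).
(d)–(e): forbidden (parity, ΔS).
Allowed pairs: 1 of 10.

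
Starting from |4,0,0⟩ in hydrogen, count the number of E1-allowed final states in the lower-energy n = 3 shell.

3

E1 requires Δl = ±1, so l_f ∈ {-1, 1}; with 0 ≤ l_f ≤ n_f−1 = 2, the allowed l_f values are {1}.
For l_f = 1: m_f ∈ {m_i−1, m_i, m_i+1} ∩ [−1, 1] = {-1, 0, 1} → 3 states.
Total: 3.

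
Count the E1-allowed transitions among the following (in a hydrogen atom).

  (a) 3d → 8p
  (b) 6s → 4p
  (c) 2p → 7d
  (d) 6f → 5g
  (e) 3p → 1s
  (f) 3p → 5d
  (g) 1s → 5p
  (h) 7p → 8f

7

(a) allowed
(b) allowed
(c) allowed
(d) allowed
(e) allowed
(f) allowed
(g) allowed
(h) forbidden — Δl = +2 (E1 requires Δl = ±1)
Total allowed: 7 of 8.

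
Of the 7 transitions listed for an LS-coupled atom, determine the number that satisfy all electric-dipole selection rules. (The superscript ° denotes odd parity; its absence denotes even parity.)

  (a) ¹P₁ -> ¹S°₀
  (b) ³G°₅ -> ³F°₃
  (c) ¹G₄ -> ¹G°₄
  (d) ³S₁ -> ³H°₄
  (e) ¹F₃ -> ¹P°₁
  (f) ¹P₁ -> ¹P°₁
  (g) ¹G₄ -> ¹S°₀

(a) allowed
(b) forbidden (parity, ΔJ fail)
(c) allowed
(d) forbidden (ΔL, ΔJ fail)
(e) forbidden (ΔL, ΔJ fail)
(f) allowed
(g) forbidden (ΔL, ΔJ fail)
Total allowed: 3 of 7.

3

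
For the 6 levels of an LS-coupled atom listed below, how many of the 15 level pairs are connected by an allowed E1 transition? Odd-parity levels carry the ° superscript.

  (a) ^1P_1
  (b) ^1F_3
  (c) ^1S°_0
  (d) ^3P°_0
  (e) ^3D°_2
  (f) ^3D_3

(a)–(b): forbidden (parity, ΔL, ΔJ).
(a)–(c): allowed.
(a)–(d): forbidden (ΔS).
(a)–(e): forbidden (ΔS).
(a)–(f): forbidden (parity, ΔS, ΔJ).
(b)–(c): forbidden (ΔL, ΔJ).
(b)–(d): forbidden (ΔS, ΔL, ΔJ).
(b)–(e): forbidden (ΔS).
(b)–(f): forbidden (parity, ΔS).
(c)–(d): forbidden (parity, ΔS, ΔJ).
(c)–(e): forbidden (parity, ΔS, ΔL, ΔJ).
(c)–(f): forbidden (ΔS, ΔL, ΔJ).
(d)–(e): forbidden (parity, ΔJ).
(d)–(f): forbidden (ΔJ).
(e)–(f): allowed.
Allowed pairs: 2 of 15.

2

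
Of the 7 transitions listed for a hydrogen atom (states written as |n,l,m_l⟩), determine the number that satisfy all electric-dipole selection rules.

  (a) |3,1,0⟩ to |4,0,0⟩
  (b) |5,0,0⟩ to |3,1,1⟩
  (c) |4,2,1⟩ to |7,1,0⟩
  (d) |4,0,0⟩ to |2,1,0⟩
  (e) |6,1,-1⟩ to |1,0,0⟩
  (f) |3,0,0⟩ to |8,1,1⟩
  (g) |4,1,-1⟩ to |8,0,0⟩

(a) allowed
(b) allowed
(c) allowed
(d) allowed
(e) allowed
(f) allowed
(g) allowed
Total allowed: 7 of 7.

7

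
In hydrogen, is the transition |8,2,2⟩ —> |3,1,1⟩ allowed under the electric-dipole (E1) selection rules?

allowed

l: 2 → 1 (Δl = -1). Δl = ±1 ok.
Δm_l = 1 − (2) = -1. E1 requires Δm_l = 0, ±1: ok.
All E1 selection rules are satisfied.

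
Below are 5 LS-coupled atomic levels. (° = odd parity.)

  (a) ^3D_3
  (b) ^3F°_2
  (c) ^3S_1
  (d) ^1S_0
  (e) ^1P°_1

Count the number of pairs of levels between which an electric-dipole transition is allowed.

2

(a)–(b): allowed.
(a)–(c): forbidden (parity, ΔL, ΔJ).
(a)–(d): forbidden (parity, ΔS, ΔL, ΔJ).
(a)–(e): forbidden (ΔS, ΔJ).
(b)–(c): forbidden (ΔL).
(b)–(d): forbidden (ΔS, ΔL, ΔJ).
(b)–(e): forbidden (parity, ΔS, ΔL).
(c)–(d): forbidden (parity, ΔS, ΔL).
(c)–(e): forbidden (ΔS).
(d)–(e): allowed.
Allowed pairs: 2 of 10.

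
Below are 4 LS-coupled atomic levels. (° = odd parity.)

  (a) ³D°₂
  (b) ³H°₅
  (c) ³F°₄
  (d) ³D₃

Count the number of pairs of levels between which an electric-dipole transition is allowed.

(a)–(b): forbidden (parity, ΔL, ΔJ).
(a)–(c): forbidden (parity, ΔJ).
(a)–(d): allowed.
(b)–(c): forbidden (parity, ΔL).
(b)–(d): forbidden (ΔL, ΔJ).
(c)–(d): allowed.
Allowed pairs: 2 of 6.

2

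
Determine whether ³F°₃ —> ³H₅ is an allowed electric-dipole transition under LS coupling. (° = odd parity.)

Parity must change: odd → even — satisfied.
ΔS = 0: S: 1 → 1 — satisfied.
ΔL = 0, ±1 (not L=0↔0): L: 3 → 5, ΔL = +2 — violated.
ΔJ = 0, ±1 (not J=0↔0): J: 3 → 5, ΔJ = +2 — violated.
Rule(s) violated: ΔL, ΔJ.

forbidden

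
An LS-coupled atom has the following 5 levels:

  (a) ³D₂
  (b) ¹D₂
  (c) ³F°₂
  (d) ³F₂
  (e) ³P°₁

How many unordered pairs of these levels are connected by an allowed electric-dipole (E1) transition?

3

(a)–(b): forbidden (parity, ΔS).
(a)–(c): allowed.
(a)–(d): forbidden (parity).
(a)–(e): allowed.
(b)–(c): forbidden (ΔS).
(b)–(d): forbidden (parity, ΔS).
(b)–(e): forbidden (ΔS).
(c)–(d): allowed.
(c)–(e): forbidden (parity, ΔL).
(d)–(e): forbidden (ΔL).
Allowed pairs: 3 of 10.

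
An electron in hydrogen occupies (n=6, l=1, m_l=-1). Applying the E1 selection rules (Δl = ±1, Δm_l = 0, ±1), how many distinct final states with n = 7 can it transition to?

4

E1 requires Δl = ±1, so l_f ∈ {0, 2}; with 0 ≤ l_f ≤ n_f−1 = 6, the allowed l_f values are {0, 2}.
For l_f = 0: m_f ∈ {m_i−1, m_i, m_i+1} ∩ [−0, 0] = {0} → 1 state.
For l_f = 2: m_f ∈ {m_i−1, m_i, m_i+1} ∩ [−2, 2] = {-2, -1, 0} → 3 states.
Total: 4.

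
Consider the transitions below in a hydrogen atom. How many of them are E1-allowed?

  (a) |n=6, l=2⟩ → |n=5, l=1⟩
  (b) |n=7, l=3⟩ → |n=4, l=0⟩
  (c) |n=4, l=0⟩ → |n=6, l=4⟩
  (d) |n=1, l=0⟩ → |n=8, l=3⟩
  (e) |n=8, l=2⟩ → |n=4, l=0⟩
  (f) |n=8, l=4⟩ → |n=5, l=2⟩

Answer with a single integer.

1

(a) allowed
(b) forbidden — Δl = -3 (E1 requires Δl = ±1)
(c) forbidden — Δl = +4 (E1 requires Δl = ±1)
(d) forbidden — Δl = +3 (E1 requires Δl = ±1)
(e) forbidden — Δl = -2 (E1 requires Δl = ±1)
(f) forbidden — Δl = -2 (E1 requires Δl = ±1)
Total allowed: 1 of 6.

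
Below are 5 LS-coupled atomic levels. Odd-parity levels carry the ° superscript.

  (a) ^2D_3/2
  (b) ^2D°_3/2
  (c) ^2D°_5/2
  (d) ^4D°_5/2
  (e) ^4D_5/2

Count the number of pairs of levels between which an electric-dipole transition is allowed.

(a)–(b): allowed.
(a)–(c): allowed.
(a)–(d): forbidden (ΔS).
(a)–(e): forbidden (parity, ΔS).
(b)–(c): forbidden (parity).
(b)–(d): forbidden (parity, ΔS).
(b)–(e): forbidden (ΔS).
(c)–(d): forbidden (parity, ΔS).
(c)–(e): forbidden (ΔS).
(d)–(e): allowed.
Allowed pairs: 3 of 10.

3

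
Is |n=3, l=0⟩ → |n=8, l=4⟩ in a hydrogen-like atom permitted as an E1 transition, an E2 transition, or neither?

neither

Δl = 4 − 0 = +4; l_i + l_f = 4.
E1 (Δl = ±1): not satisfied.
E2 (Δl = 0,±2, l_i+l_f ≥ 2): not satisfied.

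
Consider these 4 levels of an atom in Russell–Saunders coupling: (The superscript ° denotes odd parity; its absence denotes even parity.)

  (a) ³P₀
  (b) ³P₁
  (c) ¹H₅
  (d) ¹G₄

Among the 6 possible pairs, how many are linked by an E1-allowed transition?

0

(a)–(b): forbidden (parity).
(a)–(c): forbidden (parity, ΔS, ΔL, ΔJ).
(a)–(d): forbidden (parity, ΔS, ΔL, ΔJ).
(b)–(c): forbidden (parity, ΔS, ΔL, ΔJ).
(b)–(d): forbidden (parity, ΔS, ΔL, ΔJ).
(c)–(d): forbidden (parity).
Allowed pairs: 0 of 6.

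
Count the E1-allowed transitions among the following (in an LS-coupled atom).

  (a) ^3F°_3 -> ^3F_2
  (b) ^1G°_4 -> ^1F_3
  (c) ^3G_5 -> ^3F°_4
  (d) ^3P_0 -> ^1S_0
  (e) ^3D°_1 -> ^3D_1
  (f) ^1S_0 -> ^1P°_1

5

(a) allowed
(b) allowed
(c) allowed
(d) forbidden (parity, ΔS, ΔJ fail)
(e) allowed
(f) allowed
Total allowed: 5 of 6.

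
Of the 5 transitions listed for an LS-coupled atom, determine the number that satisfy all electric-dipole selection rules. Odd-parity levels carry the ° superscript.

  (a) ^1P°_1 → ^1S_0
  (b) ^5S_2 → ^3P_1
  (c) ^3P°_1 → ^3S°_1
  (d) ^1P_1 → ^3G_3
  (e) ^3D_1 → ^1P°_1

1

(a) allowed
(b) forbidden (parity, ΔS fail)
(c) forbidden (parity fails)
(d) forbidden (parity, ΔS, ΔL, ΔJ fail)
(e) forbidden (ΔS fails)
Total allowed: 1 of 5.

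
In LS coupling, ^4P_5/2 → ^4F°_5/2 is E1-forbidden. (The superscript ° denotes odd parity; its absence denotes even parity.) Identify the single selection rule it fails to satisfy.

ΔJ = 0, ±1 (not J=0↔0): J: 5/2 → 5/2, ΔJ = +0 — ✓.
ΔS = 0: S: 3/2 → 3/2 — ✓.
ΔL = 0, ±1 (not L=0↔0): L: 1 → 3, ΔL = +2 — ✗.
Parity must change: even → odd — ✓.

the ΔL = 0, ±1 rule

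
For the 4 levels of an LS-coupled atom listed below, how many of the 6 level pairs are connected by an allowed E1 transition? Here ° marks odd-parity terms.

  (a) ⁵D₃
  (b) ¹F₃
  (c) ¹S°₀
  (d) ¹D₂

0

(a)–(b): forbidden (parity, ΔS).
(a)–(c): forbidden (ΔS, ΔL, ΔJ).
(a)–(d): forbidden (parity, ΔS).
(b)–(c): forbidden (ΔL, ΔJ).
(b)–(d): forbidden (parity).
(c)–(d): forbidden (ΔL, ΔJ).
Allowed pairs: 0 of 6.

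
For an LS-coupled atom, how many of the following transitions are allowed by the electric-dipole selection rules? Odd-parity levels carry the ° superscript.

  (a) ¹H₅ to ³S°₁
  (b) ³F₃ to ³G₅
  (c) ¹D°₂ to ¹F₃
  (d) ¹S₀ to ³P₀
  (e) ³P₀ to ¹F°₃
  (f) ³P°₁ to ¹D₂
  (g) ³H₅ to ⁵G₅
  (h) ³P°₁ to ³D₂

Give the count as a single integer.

2

(a) forbidden (ΔS, ΔL, ΔJ fail)
(b) forbidden (parity, ΔJ fail)
(c) allowed
(d) forbidden (parity, ΔS, ΔJ fail)
(e) forbidden (ΔS, ΔL, ΔJ fail)
(f) forbidden (ΔS fails)
(g) forbidden (parity, ΔS fail)
(h) allowed
Total allowed: 2 of 8.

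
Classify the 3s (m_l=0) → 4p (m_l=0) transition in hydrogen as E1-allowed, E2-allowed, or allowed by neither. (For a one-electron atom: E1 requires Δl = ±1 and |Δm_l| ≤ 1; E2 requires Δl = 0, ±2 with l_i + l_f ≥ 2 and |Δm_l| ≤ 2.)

Δl = 1 − 0 = +1; l_i + l_f = 1.
Δm_l = +0.
E1 (Δl = ±1, |Δm_l| ≤ 1): satisfied.
E2 (Δl = 0,±2, l_i+l_f ≥ 2, |Δm_l| ≤ 2): not satisfied.

E1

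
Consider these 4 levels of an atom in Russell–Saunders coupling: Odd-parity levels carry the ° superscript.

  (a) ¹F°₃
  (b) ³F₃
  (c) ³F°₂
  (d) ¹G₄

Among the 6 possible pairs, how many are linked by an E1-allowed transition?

2

(a)–(b): forbidden (ΔS).
(a)–(c): forbidden (parity, ΔS).
(a)–(d): allowed.
(b)–(c): allowed.
(b)–(d): forbidden (parity, ΔS).
(c)–(d): forbidden (ΔS, ΔJ).
Allowed pairs: 2 of 6.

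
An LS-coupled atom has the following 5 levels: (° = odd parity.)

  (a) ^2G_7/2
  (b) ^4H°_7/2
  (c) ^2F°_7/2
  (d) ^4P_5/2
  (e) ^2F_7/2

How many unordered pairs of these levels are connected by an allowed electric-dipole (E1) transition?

2

(a)–(b): forbidden (ΔS).
(a)–(c): allowed.
(a)–(d): forbidden (parity, ΔS, ΔL).
(a)–(e): forbidden (parity).
(b)–(c): forbidden (parity, ΔS, ΔL).
(b)–(d): forbidden (ΔL).
(b)–(e): forbidden (ΔS, ΔL).
(c)–(d): forbidden (ΔS, ΔL).
(c)–(e): allowed.
(d)–(e): forbidden (parity, ΔS, ΔL).
Allowed pairs: 2 of 10.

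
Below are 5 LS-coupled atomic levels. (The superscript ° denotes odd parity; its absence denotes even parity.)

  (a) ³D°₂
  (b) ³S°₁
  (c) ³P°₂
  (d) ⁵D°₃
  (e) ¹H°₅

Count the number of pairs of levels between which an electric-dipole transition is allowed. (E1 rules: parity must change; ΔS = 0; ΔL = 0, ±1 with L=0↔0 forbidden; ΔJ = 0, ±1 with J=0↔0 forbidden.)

(a)–(b): forbidden (parity, ΔL).
(a)–(c): forbidden (parity).
(a)–(d): forbidden (parity, ΔS).
(a)–(e): forbidden (parity, ΔS, ΔL, ΔJ).
(b)–(c): forbidden (parity).
(b)–(d): forbidden (parity, ΔS, ΔL, ΔJ).
(b)–(e): forbidden (parity, ΔS, ΔL, ΔJ).
(c)–(d): forbidden (parity, ΔS).
(c)–(e): forbidden (parity, ΔS, ΔL, ΔJ).
(d)–(e): forbidden (parity, ΔS, ΔL, ΔJ).
Allowed pairs: 0 of 10.

0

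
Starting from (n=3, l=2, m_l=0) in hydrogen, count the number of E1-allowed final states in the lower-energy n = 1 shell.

0

E1 requires l_f ∈ {1, 3}, but neither lies in [0, 0], so no final state is reachable.
Total: 0.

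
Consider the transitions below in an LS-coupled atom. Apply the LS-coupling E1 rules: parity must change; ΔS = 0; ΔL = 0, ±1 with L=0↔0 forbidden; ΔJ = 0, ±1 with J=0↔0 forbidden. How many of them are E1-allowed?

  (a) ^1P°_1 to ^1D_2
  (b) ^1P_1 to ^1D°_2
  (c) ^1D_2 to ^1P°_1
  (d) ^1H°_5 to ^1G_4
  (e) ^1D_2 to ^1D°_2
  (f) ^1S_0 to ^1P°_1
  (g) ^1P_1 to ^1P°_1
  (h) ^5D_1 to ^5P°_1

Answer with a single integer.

8

(a) allowed
(b) allowed
(c) allowed
(d) allowed
(e) allowed
(f) allowed
(g) allowed
(h) allowed
Total allowed: 8 of 8.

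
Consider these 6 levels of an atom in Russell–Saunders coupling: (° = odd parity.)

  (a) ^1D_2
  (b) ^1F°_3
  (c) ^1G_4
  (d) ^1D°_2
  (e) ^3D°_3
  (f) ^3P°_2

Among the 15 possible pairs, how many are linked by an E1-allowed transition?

3

(a)–(b): allowed.
(a)–(c): forbidden (parity, ΔL, ΔJ).
(a)–(d): allowed.
(a)–(e): forbidden (ΔS).
(a)–(f): forbidden (ΔS).
(b)–(c): allowed.
(b)–(d): forbidden (parity).
(b)–(e): forbidden (parity, ΔS).
(b)–(f): forbidden (parity, ΔS, ΔL).
(c)–(d): forbidden (ΔL, ΔJ).
(c)–(e): forbidden (ΔS, ΔL).
(c)–(f): forbidden (ΔS, ΔL, ΔJ).
(d)–(e): forbidden (parity, ΔS).
(d)–(f): forbidden (parity, ΔS).
(e)–(f): forbidden (parity).
Allowed pairs: 3 of 15.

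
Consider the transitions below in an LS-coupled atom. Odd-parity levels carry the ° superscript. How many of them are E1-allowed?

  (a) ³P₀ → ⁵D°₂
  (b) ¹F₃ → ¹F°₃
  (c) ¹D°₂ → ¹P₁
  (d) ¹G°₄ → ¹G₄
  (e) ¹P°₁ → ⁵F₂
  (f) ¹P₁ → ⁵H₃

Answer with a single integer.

(a) forbidden (ΔS, ΔJ fail)
(b) allowed
(c) allowed
(d) allowed
(e) forbidden (ΔS, ΔL fail)
(f) forbidden (parity, ΔS, ΔL, ΔJ fail)
Total allowed: 3 of 6.

3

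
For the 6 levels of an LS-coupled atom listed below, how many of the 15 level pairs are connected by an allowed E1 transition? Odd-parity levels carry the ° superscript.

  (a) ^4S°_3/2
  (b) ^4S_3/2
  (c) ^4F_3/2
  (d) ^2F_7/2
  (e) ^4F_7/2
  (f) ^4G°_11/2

(a)–(b): forbidden (ΔL).
(a)–(c): forbidden (ΔL).
(a)–(d): forbidden (ΔS, ΔL, ΔJ).
(a)–(e): forbidden (ΔL, ΔJ).
(a)–(f): forbidden (parity, ΔL, ΔJ).
(b)–(c): forbidden (parity, ΔL).
(b)–(d): forbidden (parity, ΔS, ΔL, ΔJ).
(b)–(e): forbidden (parity, ΔL, ΔJ).
(b)–(f): forbidden (ΔL, ΔJ).
(c)–(d): forbidden (parity, ΔS, ΔJ).
(c)–(e): forbidden (parity, ΔJ).
(c)–(f): forbidden (ΔJ).
(d)–(e): forbidden (parity, ΔS).
(d)–(f): forbidden (ΔS, ΔJ).
(e)–(f): forbidden (ΔJ).
Allowed pairs: 0 of 15.

0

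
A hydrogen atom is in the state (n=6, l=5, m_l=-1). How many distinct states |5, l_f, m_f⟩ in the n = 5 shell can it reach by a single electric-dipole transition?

3

E1 requires Δl = ±1, so l_f ∈ {4, 6}; with 0 ≤ l_f ≤ n_f−1 = 4, the allowed l_f values are {4}.
For l_f = 4: m_f ∈ {m_i−1, m_i, m_i+1} ∩ [−4, 4] = {-2, -1, 0} → 3 states.
Total: 3.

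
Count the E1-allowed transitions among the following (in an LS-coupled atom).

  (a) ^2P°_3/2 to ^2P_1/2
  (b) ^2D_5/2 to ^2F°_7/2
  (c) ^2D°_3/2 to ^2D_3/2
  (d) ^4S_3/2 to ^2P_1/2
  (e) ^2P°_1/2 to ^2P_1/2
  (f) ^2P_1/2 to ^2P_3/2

4

(a) allowed
(b) allowed
(c) allowed
(d) forbidden (parity, ΔS fail)
(e) allowed
(f) forbidden (parity fails)
Total allowed: 4 of 6.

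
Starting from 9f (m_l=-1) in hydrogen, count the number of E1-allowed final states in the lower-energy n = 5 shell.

E1 requires Δl = ±1, so l_f ∈ {2, 4}; with 0 ≤ l_f ≤ n_f−1 = 4, the allowed l_f values are {2, 4}.
For l_f = 2: m_f ∈ {m_i−1, m_i, m_i+1} ∩ [−2, 2] = {-2, -1, 0} → 3 states.
For l_f = 4: m_f ∈ {m_i−1, m_i, m_i+1} ∩ [−4, 4] = {-2, -1, 0} → 3 states.
Total: 6.

6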